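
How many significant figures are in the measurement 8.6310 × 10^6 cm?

5

8.6310 × 10^6: in scientific notation every digit of the coefficient is significant.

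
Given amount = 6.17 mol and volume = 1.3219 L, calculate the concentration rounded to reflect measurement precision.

concentration = 6.17 mol ÷ 1.3219 L = 4.66752401846… mol/L.
6.17 has 3 significant figures; 1.3219 has 5.
Division/multiplication keeps the fewest: 3 significant figures.
Rounded: 4.67 mol/L.

4.67 mol/L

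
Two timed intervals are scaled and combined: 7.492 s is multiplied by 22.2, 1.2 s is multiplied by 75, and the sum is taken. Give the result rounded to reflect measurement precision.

7.492 × 22.2 = 166.3224 → 166 s (3 s.f., last digit at the 10^0 place).
1.2 × 75 = 90 → 90. s (2 s.f., last digit at the 10^0 place).
Sum: 256.3224 s; keep the coarser place, 10^0.
Result: 2.56 × 10² s.

2.56 × 10² s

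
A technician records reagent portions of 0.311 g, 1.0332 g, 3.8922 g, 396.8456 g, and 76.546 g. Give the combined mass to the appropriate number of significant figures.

0.311 g + 1.0332 g + 3.8922 g + 396.8456 g + 76.546 g = 478.6280 g.
Addition/subtraction keeps the fewest decimal places: 0.311 → 3 decimal places, 1.0332 → 4 decimal places, 3.8922 → 4 decimal places, 396.8456 → 4 decimal places, 76.546 → 3 decimal places; limit is 3.
Rounded to 3 decimal places: 478.628 g.

478.628 g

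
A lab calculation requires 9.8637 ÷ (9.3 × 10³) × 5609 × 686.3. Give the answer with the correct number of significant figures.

4.1 × 10³

9.8637 ÷ (9.3 × 10³) × 5609 × 686.3 = 4082.78344643…
Multiplication/division keeps the fewest significant figures: 9.8637 → 5 s.f., 9.3 × 10³ → 2 s.f., 5609 → 4 s.f., 686.3 → 4 s.f.; limit is 2.
Rounded to 2 significant figures: 4.1 × 10³.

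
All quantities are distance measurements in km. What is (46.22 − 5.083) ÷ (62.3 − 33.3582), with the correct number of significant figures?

46.22 − 5.083 = 41.137, limited to 2 d.p. → 4 s.f.; 62.3 − 33.3582 = 28.9418, limited to 1 d.p. → 3 s.f.
Carrying full precision, 41.137 ÷ 28.9418 = 1.4213697835…; keep min(4, 3) = 3 s.f.
Rounded to 3 significant figures: 1.42.

1.42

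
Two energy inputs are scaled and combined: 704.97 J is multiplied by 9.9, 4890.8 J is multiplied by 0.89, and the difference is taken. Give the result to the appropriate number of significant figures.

2.6 × 10³ J

704.97 × 9.9 = 6979.203 → 7.0 × 10³ J (2 s.f., last digit at the 10^2 place).
4890.8 × 0.89 = 4352.812 → 4.4 × 10³ J (2 s.f., last digit at the 10^2 place).
Difference: 2626.391 J; keep the coarser place, 10^2.
Result: 2.6 × 10³ J.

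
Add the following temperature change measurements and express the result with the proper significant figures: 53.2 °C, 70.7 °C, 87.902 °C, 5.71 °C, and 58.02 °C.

275.5 °C

53.2 °C + 70.7 °C + 87.902 °C + 5.71 °C + 58.02 °C = 275.532 °C.
Addition/subtraction keeps the fewest decimal places: 53.2 → 1 decimal place, 70.7 → 1 decimal place, 87.902 → 3 decimal places, 5.71 → 2 decimal places, 58.02 → 2 decimal places; limit is 1.
Rounded to 1 decimal place: 275.5 °C.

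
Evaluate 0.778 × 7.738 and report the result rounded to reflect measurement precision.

0.778 × 7.738 = 6.020164
Multiplication/division keeps the fewest significant figures: 0.778 → 3 s.f., 7.738 → 4 s.f.; limit is 3.
Rounded to 3 significant figures: 6.02.

6.02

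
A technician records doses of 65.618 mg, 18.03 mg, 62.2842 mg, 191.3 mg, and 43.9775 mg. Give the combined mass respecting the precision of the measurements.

381.2 mg

65.618 mg + 18.03 mg + 62.2842 mg + 191.3 mg + 43.9775 mg = 381.2097 mg.
Addition/subtraction keeps the fewest decimal places: 65.618 → 3 decimal places, 18.03 → 2 decimal places, 62.2842 → 4 decimal places, 191.3 → 1 decimal place, 43.9775 → 4 decimal places; limit is 1.
Rounded to 1 decimal place: 381.2 mg.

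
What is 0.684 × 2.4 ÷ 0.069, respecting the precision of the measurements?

0.684 × 2.4 ÷ 0.069 = 23.7913043478…
Multiplication/division keeps the fewest significant figures: 0.684 → 3 s.f., 2.4 → 2 s.f., 0.069 → 2 s.f.; limit is 2.
Rounded to 2 significant figures: 24.

24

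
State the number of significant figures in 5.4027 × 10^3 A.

5.4027 × 10^3: in scientific notation every digit of the coefficient is significant.

5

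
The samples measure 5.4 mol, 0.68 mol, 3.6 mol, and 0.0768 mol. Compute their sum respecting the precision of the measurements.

9.8 mol

5.4 mol + 0.68 mol + 3.6 mol + 0.0768 mol = 9.7568 mol.
Addition/subtraction keeps the fewest decimal places: 5.4 → 1 decimal place, 0.68 → 2 decimal places, 3.6 → 1 decimal place, 0.0768 → 4 decimal places; limit is 1.
Rounded to 1 decimal place: 9.8 mol.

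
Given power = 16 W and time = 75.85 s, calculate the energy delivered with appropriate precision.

energy delivered = 16 W × 75.85 s = 1213.6 J.
16 has 2 significant figures; 75.85 has 4.
Division/multiplication keeps the fewest: 2 significant figures.
Rounded: 1.2 × 10^3 J.

1.2 × 10^3 J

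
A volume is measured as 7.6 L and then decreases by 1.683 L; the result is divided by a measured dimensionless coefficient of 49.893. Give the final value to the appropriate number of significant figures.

0.12 L

7.6 L − 1.683 L = 5.917 L; the difference is limited to 1 decimal place (2 s.f.).
Carrying full precision, 5.917 ÷ 49.893 = 0.118593790712… L; 49.893 has 5 s.f., so the result keeps min(2, 5) = 2 s.f.
Rounded to 2 significant figures: 0.12 L.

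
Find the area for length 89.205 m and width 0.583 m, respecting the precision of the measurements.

52.0 m²

area = 89.205 m × 0.583 m = 52.006515 m².
89.205 has 5 significant figures; 0.583 has 3.
Division/multiplication keeps the fewest: 3 significant figures.
Rounded: 52.0 m².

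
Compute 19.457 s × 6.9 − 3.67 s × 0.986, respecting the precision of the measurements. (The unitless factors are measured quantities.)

1.3 × 10² s

19.457 × 6.9 = 134.2533 → 1.3 × 10² s (2 s.f., last digit at the 10^1 place).
3.67 × 0.986 = 3.61862 → 3.62 s (3 s.f., last digit at the 10^-2 place).
Difference: 130.63468 s; keep the coarser place, 10^1.
Result: 1.3 × 10² s.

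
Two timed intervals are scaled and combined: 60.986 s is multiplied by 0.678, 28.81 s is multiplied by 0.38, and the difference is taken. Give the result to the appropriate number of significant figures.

3.0 × 10¹ s

60.986 × 0.678 = 41.348508 → 41.3 s (3 s.f., last digit at the 10^-1 place).
28.81 × 0.38 = 10.9478 → 11 s (2 s.f., last digit at the 10^0 place).
Difference: 30.400708 s; keep the coarser place, 10^0.
Result: 3.0 × 10¹ s.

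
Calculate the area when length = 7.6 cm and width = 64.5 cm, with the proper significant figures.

4.9 × 10^2 cm²

area = 7.6 cm × 64.5 cm = 490.2 cm².
7.6 has 2 significant figures; 64.5 has 3.
Division/multiplication keeps the fewest: 2 significant figures.
Rounded: 4.9 × 10^2 cm².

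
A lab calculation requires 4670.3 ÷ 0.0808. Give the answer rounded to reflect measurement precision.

4670.3 ÷ 0.0808 = 57800.7425743…
Multiplication/division keeps the fewest significant figures: 4670.3 → 5 s.f., 0.0808 → 3 s.f.; limit is 3.
Rounded to 3 significant figures: 5.78 × 10⁴.

5.78 × 10⁴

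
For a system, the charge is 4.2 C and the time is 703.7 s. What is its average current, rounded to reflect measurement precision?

0.0060 A

average current = 4.2 C ÷ 703.7 s = 0.00596845246554… A.
4.2 has 2 significant figures; 703.7 has 4.
Division/multiplication keeps the fewest: 2 significant figures.
Rounded: 0.0060 A.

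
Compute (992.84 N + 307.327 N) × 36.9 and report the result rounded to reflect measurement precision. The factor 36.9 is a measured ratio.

992.84 N + 307.327 N = 1300.167 N; the sum is limited to 2 decimal places (6 s.f.).
Carrying full precision, 1300.167 × 36.9 = 47976.1623 N; 36.9 has 3 s.f., so the result keeps min(6, 3) = 3 s.f.
Rounded to 3 significant figures: 4.80 × 10⁴ N.

4.80 × 10⁴ N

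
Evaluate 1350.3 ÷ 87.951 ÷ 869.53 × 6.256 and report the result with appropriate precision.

0.1105

1350.3 ÷ 87.951 ÷ 869.53 × 6.256 = 0.110459139489…
Multiplication/division keeps the fewest significant figures: 1350.3 → 5 s.f., 87.951 → 5 s.f., 869.53 → 5 s.f., 6.256 → 4 s.f.; limit is 4.
Rounded to 4 significant figures: 0.1105.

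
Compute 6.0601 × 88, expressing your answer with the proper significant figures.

5.3 × 10^2

6.0601 × 88 = 533.2888
Multiplication/division keeps the fewest significant figures: 6.0601 → 5 s.f., 88 → 2 s.f.; limit is 2.
Rounded to 2 significant figures: 5.3 × 10^2.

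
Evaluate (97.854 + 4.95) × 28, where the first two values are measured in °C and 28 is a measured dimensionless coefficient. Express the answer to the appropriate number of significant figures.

2.9 × 10^3 °C

97.854 °C + 4.95 °C = 102.804 °C; the sum is limited to 2 decimal places (5 s.f.).
Carrying full precision, 102.804 × 28 = 2878.512 °C; 28 has 2 s.f., so the result keeps min(5, 2) = 2 s.f.
Rounded to 2 significant figures: 2.9 × 10^3 °C.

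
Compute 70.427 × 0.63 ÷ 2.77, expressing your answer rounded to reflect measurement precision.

16

70.427 × 0.63 ÷ 2.77 = 16.0176931408…
Multiplication/division keeps the fewest significant figures: 70.427 → 5 s.f., 0.63 → 2 s.f., 2.77 → 3 s.f.; limit is 2.
Rounded to 2 significant figures: 16.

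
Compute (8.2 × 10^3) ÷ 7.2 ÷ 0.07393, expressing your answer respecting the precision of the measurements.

1.5 × 10^4

(8.2 × 10^3) ÷ 7.2 ÷ 0.07393 = 15404.9626524…
Multiplication/division keeps the fewest significant figures: 8.2 × 10^3 → 2 s.f., 7.2 → 2 s.f., 0.07393 → 4 s.f.; limit is 2.
Rounded to 2 significant figures: 1.5 × 10^4.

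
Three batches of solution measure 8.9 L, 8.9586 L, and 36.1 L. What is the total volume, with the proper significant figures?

54.0 L

8.9 L + 8.9586 L + 36.1 L = 53.9586 L.
Addition/subtraction keeps the fewest decimal places: 8.9 → 1 decimal place, 8.9586 → 4 decimal places, 36.1 → 1 decimal place; limit is 1.
Rounded to 1 decimal place: 54.0 L.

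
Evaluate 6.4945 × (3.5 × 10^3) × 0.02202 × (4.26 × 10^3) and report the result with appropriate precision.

2.1 × 10^6

6.4945 × (3.5 × 10^3) × 0.02202 × (4.26 × 10^3) = 2132262.5499
Multiplication/division keeps the fewest significant figures: 6.4945 → 5 s.f., 3.5 × 10^3 → 2 s.f., 0.02202 → 4 s.f., 4.26 × 10^3 → 3 s.f.; limit is 2.
Rounded to 2 significant figures: 2.1 × 10^6.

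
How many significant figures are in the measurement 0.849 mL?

3

0.849: leading zeros are not significant.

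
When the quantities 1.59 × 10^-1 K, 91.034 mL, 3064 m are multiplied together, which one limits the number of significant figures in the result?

1.59 × 10^-1 K

1.59 × 10^-1 K → 3 s.f.; 91.034 mL → 5 s.f.; 3064 m → 4 s.f.
The fewest is 3 significant figures, from 1.59 × 10^-1 K.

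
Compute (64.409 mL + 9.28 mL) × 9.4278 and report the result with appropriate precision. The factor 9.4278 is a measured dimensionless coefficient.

694.7 mL

64.409 mL + 9.28 mL = 73.689 mL; the sum is limited to 2 decimal places (4 s.f.).
Carrying full precision, 73.689 × 9.4278 = 694.7251542 mL; 9.4278 has 5 s.f., so the result keeps min(4, 5) = 4 s.f.
Rounded to 4 significant figures: 694.7 mL.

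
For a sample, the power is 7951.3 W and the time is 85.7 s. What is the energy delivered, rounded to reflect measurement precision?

6.81 × 10^5 J

energy delivered = 7951.3 W × 85.7 s = 681426.41 J.
7951.3 has 5 significant figures; 85.7 has 3.
Division/multiplication keeps the fewest: 3 significant figures.
Rounded: 6.81 × 10^5 J.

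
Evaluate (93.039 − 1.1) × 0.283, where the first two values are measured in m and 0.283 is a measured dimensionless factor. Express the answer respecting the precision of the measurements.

26.0 m

93.039 m − 1.1 m = 91.939 m; the difference is limited to 1 decimal place (3 s.f.).
Carrying full precision, 91.939 × 0.283 = 26.018737 m; 0.283 has 3 s.f., so the result keeps min(3, 3) = 3 s.f.
Rounded to 3 significant figures: 26.0 m.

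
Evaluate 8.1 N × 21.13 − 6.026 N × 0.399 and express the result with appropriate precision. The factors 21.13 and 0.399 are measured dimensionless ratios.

8.1 × 21.13 = 171.153 → 1.7 × 10^2 N (2 s.f., last digit at the 10^1 place).
6.026 × 0.399 = 2.404374 → 2.40 N (3 s.f., last digit at the 10^-2 place).
Difference: 168.748626 N; keep the coarser place, 10^1.
Result: 1.7 × 10^2 N.

1.7 × 10^2 N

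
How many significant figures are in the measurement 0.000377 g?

3

0.000377: leading zeros are not significant.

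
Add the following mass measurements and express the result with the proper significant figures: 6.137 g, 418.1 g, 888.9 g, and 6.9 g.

6.137 g + 418.1 g + 888.9 g + 6.9 g = 1320.037 g.
Addition/subtraction keeps the fewest decimal places: 6.137 → 3 decimal places, 418.1 → 1 decimal place, 888.9 → 1 decimal place, 6.9 → 1 decimal place; limit is 1.
Rounded to 1 decimal place: 1320.0 g.

1320.0 g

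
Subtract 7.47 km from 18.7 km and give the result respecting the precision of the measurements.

11.2 km

18.7 km − 7.47 km = 11.23 km.
Addition/subtraction keeps the fewest decimal places: 18.7 → 1 decimal place, 7.47 → 2 decimal places; limit is 1.
Rounded to 1 decimal place: 11.2 km.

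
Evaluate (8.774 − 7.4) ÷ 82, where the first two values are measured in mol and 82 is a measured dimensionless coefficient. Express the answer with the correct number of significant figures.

8.774 mol − 7.4 mol = 1.374 mol; the difference is limited to 1 decimal place (2 s.f.).
Carrying full precision, 1.374 ÷ 82 = 0.016756097561… mol; 82 has 2 s.f., so the result keeps min(2, 2) = 2 s.f.
Rounded to 2 significant figures: 1.7 × 10^-2 mol.

1.7 × 10^-2 mol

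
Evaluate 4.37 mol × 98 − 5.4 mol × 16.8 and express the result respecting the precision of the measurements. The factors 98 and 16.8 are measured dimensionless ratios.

3.4 × 10² mol

4.37 × 98 = 428.26 → 4.3 × 10² mol (2 s.f., last digit at the 10^1 place).
5.4 × 16.8 = 90.72 → 91 mol (2 s.f., last digit at the 10^0 place).
Difference: 337.54 mol; keep the coarser place, 10^1.
Result: 3.4 × 10² mol.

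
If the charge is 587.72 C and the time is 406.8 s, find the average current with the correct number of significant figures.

1.445 A

average current = 587.72 C ÷ 406.8 s = 1.4447394297… A.
587.72 has 5 significant figures; 406.8 has 4.
Division/multiplication keeps the fewest: 4 significant figures.
Rounded: 1.445 A.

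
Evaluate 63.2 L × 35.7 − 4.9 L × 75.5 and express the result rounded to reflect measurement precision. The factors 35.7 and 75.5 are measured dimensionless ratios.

1.89 × 10^3 L

63.2 × 35.7 = 2256.24 → 2.26 × 10^3 L (3 s.f., last digit at the 10^1 place).
4.9 × 75.5 = 369.95 → 3.7 × 10^2 L (2 s.f., last digit at the 10^1 place).
Difference: 1886.29 L; keep the coarser place, 10^1.
Result: 1.89 × 10^3 L.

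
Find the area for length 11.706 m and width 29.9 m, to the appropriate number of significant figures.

area = 11.706 m × 29.9 m = 350.0094 m².
11.706 has 5 significant figures; 29.9 has 3.
Division/multiplication keeps the fewest: 3 significant figures.
Rounded: 3.50 × 10² m².

3.50 × 10² m²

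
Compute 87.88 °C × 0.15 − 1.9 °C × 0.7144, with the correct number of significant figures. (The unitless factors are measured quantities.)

87.88 × 0.15 = 13.182 → 13 °C (2 s.f., last digit at the 10^0 place).
1.9 × 0.7144 = 1.35736 → 1.4 °C (2 s.f., last digit at the 10^-1 place).
Difference: 11.82464 °C; keep the coarser place, 10^0.
Result: 12 °C.

12 °C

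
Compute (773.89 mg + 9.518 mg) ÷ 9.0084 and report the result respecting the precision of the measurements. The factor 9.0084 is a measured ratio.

86.964 mg

773.89 mg + 9.518 mg = 783.408 mg; the sum is limited to 2 decimal places (5 s.f.).
Carrying full precision, 783.408 ÷ 9.0084 = 86.9641667777… mg; 9.0084 has 5 s.f., so the result keeps min(5, 5) = 5 s.f.
Rounded to 5 significant figures: 86.964 mg.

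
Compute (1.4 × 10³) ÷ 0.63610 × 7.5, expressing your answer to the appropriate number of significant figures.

(1.4 × 10³) ÷ 0.63610 × 7.5 = 16506.8385474…
Multiplication/division keeps the fewest significant figures: 1.4 × 10³ → 2 s.f., 0.63610 → 5 s.f., 7.5 → 2 s.f.; limit is 2.
Rounded to 2 significant figures: 1.7 × 10⁴.

1.7 × 10⁴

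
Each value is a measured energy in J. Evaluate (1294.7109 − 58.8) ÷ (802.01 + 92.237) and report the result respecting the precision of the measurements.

1294.7109 − 58.8 = 1235.9109, limited to 1 d.p. → 5 s.f.; 802.01 + 92.237 = 894.247, limited to 2 d.p. → 5 s.f.
Carrying full precision, 1235.9109 ÷ 894.247 = 1.38206882439…; keep min(5, 5) = 5 s.f.
Rounded to 5 significant figures: 1.3821.

1.3821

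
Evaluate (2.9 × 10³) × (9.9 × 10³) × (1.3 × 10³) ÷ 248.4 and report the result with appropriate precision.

1.5 × 10⁸

(2.9 × 10³) × (9.9 × 10³) × (1.3 × 10³) ÷ 248.4 = 150253623.188…
Multiplication/division keeps the fewest significant figures: 2.9 × 10³ → 2 s.f., 9.9 × 10³ → 2 s.f., 1.3 × 10³ → 2 s.f., 248.4 → 4 s.f.; limit is 2.
Rounded to 2 significant figures: 1.5 × 10⁸.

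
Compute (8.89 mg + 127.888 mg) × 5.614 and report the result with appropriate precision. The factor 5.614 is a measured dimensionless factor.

767.9 mg

8.89 mg + 127.888 mg = 136.778 mg; the sum is limited to 2 decimal places (5 s.f.).
Carrying full precision, 136.778 × 5.614 = 767.871692 mg; 5.614 has 4 s.f., so the result keeps min(5, 4) = 4 s.f.
Rounded to 4 significant figures: 767.9 mg.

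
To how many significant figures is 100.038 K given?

100.038: zeros between nonzero digits are significant.

6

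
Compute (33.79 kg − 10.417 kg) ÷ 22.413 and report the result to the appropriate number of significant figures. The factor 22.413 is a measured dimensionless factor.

33.79 kg − 10.417 kg = 23.373 kg; the difference is limited to 2 decimal places (4 s.f.).
Carrying full precision, 23.373 ÷ 22.413 = 1.04283228483… kg; 22.413 has 5 s.f., so the result keeps min(4, 5) = 4 s.f.
Rounded to 4 significant figures: 1.043 kg.

1.043 kg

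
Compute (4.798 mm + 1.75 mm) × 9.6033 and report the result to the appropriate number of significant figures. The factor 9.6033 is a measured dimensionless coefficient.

4.798 mm + 1.75 mm = 6.548 mm; the sum is limited to 2 decimal places (3 s.f.).
Carrying full precision, 6.548 × 9.6033 = 62.8824084 mm; 9.6033 has 5 s.f., so the result keeps min(3, 5) = 3 s.f.
Rounded to 3 significant figures: 62.9 mm.

62.9 mm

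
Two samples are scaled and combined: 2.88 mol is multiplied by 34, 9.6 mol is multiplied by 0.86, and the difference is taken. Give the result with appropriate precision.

2.88 × 34 = 97.92 → 98 mol (2 s.f., last digit at the 10^0 place).
9.6 × 0.86 = 8.256 → 8.3 mol (2 s.f., last digit at the 10^-1 place).
Difference: 89.664 mol; keep the coarser place, 10^0.
Result: 90. mol.

90. mol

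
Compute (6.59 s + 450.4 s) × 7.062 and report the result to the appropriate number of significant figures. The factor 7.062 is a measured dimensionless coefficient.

6.59 s + 450.4 s = 456.99 s; the sum is limited to 1 decimal place (4 s.f.).
Carrying full precision, 456.99 × 7.062 = 3227.26338 s; 7.062 has 4 s.f., so the result keeps min(4, 4) = 4 s.f.
Rounded to 4 significant figures: 3227 s.

3227 s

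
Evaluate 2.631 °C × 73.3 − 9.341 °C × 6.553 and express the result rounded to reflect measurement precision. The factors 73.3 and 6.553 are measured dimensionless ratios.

132 °C

2.631 × 73.3 = 192.8523 → 193 °C (3 s.f., last digit at the 10^0 place).
9.341 × 6.553 = 61.211573 → 61.21 °C (4 s.f., last digit at the 10^-2 place).
Difference: 131.640727 °C; keep the coarser place, 10^0.
Result: 132 °C.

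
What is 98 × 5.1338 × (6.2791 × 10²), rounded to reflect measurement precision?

3.2 × 10⁵

98 × 5.1338 × (6.2791 × 10²) = 315909.307084
Multiplication/division keeps the fewest significant figures: 98 → 2 s.f., 5.1338 → 5 s.f., 6.2791 × 10² → 5 s.f.; limit is 2.
Rounded to 2 significant figures: 3.2 × 10⁵.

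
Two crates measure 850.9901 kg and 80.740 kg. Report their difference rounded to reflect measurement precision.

850.9901 kg − 80.740 kg = 770.2501 kg.
Addition/subtraction keeps the fewest decimal places: 850.9901 → 4 decimal places, 80.740 → 3 decimal places; limit is 3.
Rounded to 3 decimal places: 770.250 kg.

770.250 kg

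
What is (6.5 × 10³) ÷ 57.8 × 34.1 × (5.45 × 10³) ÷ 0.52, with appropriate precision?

(6.5 × 10³) ÷ 57.8 × 34.1 × (5.45 × 10³) ÷ 0.52 = 40191392.7336…
Multiplication/division keeps the fewest significant figures: 6.5 × 10³ → 2 s.f., 57.8 → 3 s.f., 34.1 → 3 s.f., 5.45 × 10³ → 3 s.f., 0.52 → 2 s.f.; limit is 2.
Rounded to 2 significant figures: 4.0 × 10⁷.

4.0 × 10⁷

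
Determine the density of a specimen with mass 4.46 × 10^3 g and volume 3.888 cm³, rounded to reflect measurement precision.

1.15 × 10^3 g/cm³

density = 4.46 × 10^3 g ÷ 3.888 cm³ = 1147.11934156… g/cm³.
4.46 × 10^3 has 3 significant figures; 3.888 has 4.
Division/multiplication keeps the fewest: 3 significant figures.
Rounded: 1.15 × 10^3 g/cm³.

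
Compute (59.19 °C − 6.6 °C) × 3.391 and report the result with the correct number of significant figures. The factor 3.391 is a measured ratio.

178 °C

59.19 °C − 6.6 °C = 52.59 °C; the difference is limited to 1 decimal place (3 s.f.).
Carrying full precision, 52.59 × 3.391 = 178.33269 °C; 3.391 has 4 s.f., so the result keeps min(3, 4) = 3 s.f.
Rounded to 3 significant figures: 178 °C.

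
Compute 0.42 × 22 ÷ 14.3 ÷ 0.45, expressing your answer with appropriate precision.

1.4

0.42 × 22 ÷ 14.3 ÷ 0.45 = 1.4358974359…
Multiplication/division keeps the fewest significant figures: 0.42 → 2 s.f., 22 → 2 s.f., 14.3 → 3 s.f., 0.45 → 2 s.f.; limit is 2.
Rounded to 2 significant figures: 1.4.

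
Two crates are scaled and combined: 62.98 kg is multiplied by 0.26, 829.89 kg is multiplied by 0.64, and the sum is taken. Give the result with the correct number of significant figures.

5.5 × 10² kg

62.98 × 0.26 = 16.3748 → 16 kg (2 s.f., last digit at the 10^0 place).
829.89 × 0.64 = 531.1296 → 5.3 × 10² kg (2 s.f., last digit at the 10^1 place).
Sum: 547.5044 kg; keep the coarser place, 10^1.
Result: 5.5 × 10² kg.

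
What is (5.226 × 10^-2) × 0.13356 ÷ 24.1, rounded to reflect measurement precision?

2.90 × 10^-4

(5.226 × 10^-2) × 0.13356 ÷ 24.1 = 0.000289620149378…
Multiplication/division keeps the fewest significant figures: 5.226 × 10^-2 → 4 s.f., 0.13356 → 5 s.f., 24.1 → 3 s.f.; limit is 3.
Rounded to 3 significant figures: 2.90 × 10^-4.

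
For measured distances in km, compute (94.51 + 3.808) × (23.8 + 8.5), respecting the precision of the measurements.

3.18 × 10³ km²

94.51 + 3.808 = 98.318, limited to 2 d.p. → 4 s.f.; 23.8 + 8.5 = 32.3, limited to 1 d.p. → 3 s.f.
Carrying full precision, 98.318 × 32.3 = 3175.6714; keep min(4, 3) = 3 s.f.
Rounded to 3 significant figures: 3.18 × 10³ km².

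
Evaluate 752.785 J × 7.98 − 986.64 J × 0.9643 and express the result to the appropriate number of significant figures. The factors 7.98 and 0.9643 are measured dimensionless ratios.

752.785 × 7.98 = 6007.2243 → 6.01 × 10³ J (3 s.f., last digit at the 10^1 place).
986.64 × 0.9643 = 951.416952 → 951.4 J (4 s.f., last digit at the 10^-1 place).
Difference: 5055.807348 J; keep the coarser place, 10^1.
Result: 5.06 × 10³ J.

5.06 × 10³ J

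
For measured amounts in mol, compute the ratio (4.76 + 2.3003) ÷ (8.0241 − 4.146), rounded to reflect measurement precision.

1.82

4.76 + 2.3003 = 7.0603, limited to 2 d.p. → 3 s.f.; 8.0241 − 4.146 = 3.8781, limited to 3 d.p. → 4 s.f.
Carrying full precision, 7.0603 ÷ 3.8781 = 1.82055645806…; keep min(3, 4) = 3 s.f.
Rounded to 3 significant figures: 1.82.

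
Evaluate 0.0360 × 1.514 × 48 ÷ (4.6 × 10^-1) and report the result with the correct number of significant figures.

5.7

0.0360 × 1.514 × 48 ÷ (4.6 × 10^-1) = 5.68737391304…
Multiplication/division keeps the fewest significant figures: 0.0360 → 3 s.f., 1.514 → 4 s.f., 48 → 2 s.f., 4.6 × 10^-1 → 2 s.f.; limit is 2.
Rounded to 2 significant figures: 5.7.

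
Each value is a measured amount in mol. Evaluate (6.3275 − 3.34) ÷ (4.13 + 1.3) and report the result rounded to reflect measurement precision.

0.55

6.3275 − 3.34 = 2.9875, limited to 2 d.p. → 3 s.f.; 4.13 + 1.3 = 5.43, limited to 1 d.p. → 2 s.f.
Carrying full precision, 2.9875 ÷ 5.43 = 0.550184162063…; keep min(3, 2) = 2 s.f.
Rounded to 2 significant figures: 0.55.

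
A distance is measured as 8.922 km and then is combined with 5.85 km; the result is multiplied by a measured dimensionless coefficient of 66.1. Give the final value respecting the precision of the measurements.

976 km

8.922 km + 5.85 km = 14.772 km; the sum is limited to 2 decimal places (4 s.f.).
Carrying full precision, 14.772 × 66.1 = 976.4292 km; 66.1 has 3 s.f., so the result keeps min(4, 3) = 3 s.f.
Rounded to 3 significant figures: 976 km.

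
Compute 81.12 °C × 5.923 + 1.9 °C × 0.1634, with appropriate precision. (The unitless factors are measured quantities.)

81.12 × 5.923 = 480.47376 → 480.5 °C (4 s.f., last digit at the 10^-1 place).
1.9 × 0.1634 = 0.31046 → 0.31 °C (2 s.f., last digit at the 10^-2 place).
Sum: 480.78422 °C; keep the coarser place, 10^-1.
Result: 480.8 °C.

480.8 °C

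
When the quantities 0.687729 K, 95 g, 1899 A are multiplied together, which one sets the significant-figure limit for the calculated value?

0.687729 K → 6 s.f.; 95 g → 2 s.f.; 1899 A → 4 s.f.
The fewest is 2 significant figures, from 95 g.

95 g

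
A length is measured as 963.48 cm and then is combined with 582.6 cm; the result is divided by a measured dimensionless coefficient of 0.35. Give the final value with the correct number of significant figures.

4.4 × 10³ cm

963.48 cm + 582.6 cm = 1546.08 cm; the sum is limited to 1 decimal place (5 s.f.).
Carrying full precision, 1546.08 ÷ 0.35 = 4417.37142857… cm; 0.35 has 2 s.f., so the result keeps min(5, 2) = 2 s.f.
Rounded to 2 significant figures: 4.4 × 10³ cm.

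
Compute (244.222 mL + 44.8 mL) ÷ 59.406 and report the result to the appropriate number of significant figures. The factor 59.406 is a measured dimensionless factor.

244.222 mL + 44.8 mL = 289.022 mL; the sum is limited to 1 decimal place (4 s.f.).
Carrying full precision, 289.022 ÷ 59.406 = 4.86519880147… mL; 59.406 has 5 s.f., so the result keeps min(4, 5) = 4 s.f.
Rounded to 4 significant figures: 4.865 mL.

4.865 mL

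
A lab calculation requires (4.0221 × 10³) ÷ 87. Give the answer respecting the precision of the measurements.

46

(4.0221 × 10³) ÷ 87 = 46.2310344828…
Multiplication/division keeps the fewest significant figures: 4.0221 × 10³ → 5 s.f., 87 → 2 s.f.; limit is 2.
Rounded to 2 significant figures: 46.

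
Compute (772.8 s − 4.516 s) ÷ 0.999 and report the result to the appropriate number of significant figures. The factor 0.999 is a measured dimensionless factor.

769 s

772.8 s − 4.516 s = 768.284 s; the difference is limited to 1 decimal place (4 s.f.).
Carrying full precision, 768.284 ÷ 0.999 = 769.053053053… s; 0.999 has 3 s.f., so the result keeps min(4, 3) = 3 s.f.
Rounded to 3 significant figures: 769 s.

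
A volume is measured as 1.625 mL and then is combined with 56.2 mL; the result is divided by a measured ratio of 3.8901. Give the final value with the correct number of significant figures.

1.625 mL + 56.2 mL = 57.825 mL; the sum is limited to 1 decimal place (3 s.f.).
Carrying full precision, 57.825 ÷ 3.8901 = 14.8646564356… mL; 3.8901 has 5 s.f., so the result keeps min(3, 5) = 3 s.f.
Rounded to 3 significant figures: 14.9 mL.

14.9 mL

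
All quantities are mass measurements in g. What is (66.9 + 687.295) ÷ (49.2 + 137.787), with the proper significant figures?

66.9 + 687.295 = 754.195, limited to 1 d.p. → 4 s.f.; 49.2 + 137.787 = 186.987, limited to 1 d.p. → 4 s.f.
Carrying full precision, 754.195 ÷ 186.987 = 4.03340873965…; keep min(4, 4) = 4 s.f.
Rounded to 4 significant figures: 4.033.

4.033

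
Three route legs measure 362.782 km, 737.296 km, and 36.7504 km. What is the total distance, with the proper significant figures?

1136.828 km

362.782 km + 737.296 km + 36.7504 km = 1136.8284 km.
Addition/subtraction keeps the fewest decimal places: 362.782 → 3 decimal places, 737.296 → 3 decimal places, 36.7504 → 4 decimal places; limit is 3.
Rounded to 3 decimal places: 1136.828 km.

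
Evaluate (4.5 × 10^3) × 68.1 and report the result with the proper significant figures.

(4.5 × 10^3) × 68.1 = 306450
Multiplication/division keeps the fewest significant figures: 4.5 × 10^3 → 2 s.f., 68.1 → 3 s.f.; limit is 2.
Rounded to 2 significant figures: 3.1 × 10^5.

3.1 × 10^5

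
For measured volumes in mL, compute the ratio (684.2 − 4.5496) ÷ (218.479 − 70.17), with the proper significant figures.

4.583

684.2 − 4.5496 = 679.6504, limited to 1 d.p. → 4 s.f.; 218.479 − 70.17 = 148.309, limited to 2 d.p. → 5 s.f.
Carrying full precision, 679.6504 ÷ 148.309 = 4.58266457194…; keep min(4, 5) = 4 s.f.
Rounded to 4 significant figures: 4.583.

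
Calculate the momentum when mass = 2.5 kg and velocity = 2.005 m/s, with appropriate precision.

momentum = 2.5 kg × 2.005 m/s = 5.0125 kg·m/s.
2.5 has 2 significant figures; 2.005 has 4.
Division/multiplication keeps the fewest: 2 significant figures.
Rounded: 5.0 kg·m/s.

5.0 kg·m/s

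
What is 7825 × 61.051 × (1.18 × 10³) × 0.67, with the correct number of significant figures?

7825 × 61.051 × (1.18 × 10³) × 0.67 = 377688653.695
Multiplication/division keeps the fewest significant figures: 7825 → 4 s.f., 61.051 → 5 s.f., 1.18 × 10³ → 3 s.f., 0.67 → 2 s.f.; limit is 2.
Rounded to 2 significant figures: 3.8 × 10⁸.

3.8 × 10⁸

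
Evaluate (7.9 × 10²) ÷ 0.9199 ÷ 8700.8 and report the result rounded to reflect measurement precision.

(7.9 × 10²) ÷ 0.9199 ÷ 8700.8 = 0.0987023030991…
Multiplication/division keeps the fewest significant figures: 7.9 × 10² → 2 s.f., 0.9199 → 4 s.f., 8700.8 → 5 s.f.; limit is 2.
Rounded to 2 significant figures: 0.099.

0.099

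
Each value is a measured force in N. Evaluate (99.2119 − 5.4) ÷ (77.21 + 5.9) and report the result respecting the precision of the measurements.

99.2119 − 5.4 = 93.8119, limited to 1 d.p. → 3 s.f.; 77.21 + 5.9 = 83.11, limited to 1 d.p. → 3 s.f.
Carrying full precision, 93.8119 ÷ 83.11 = 1.12876789797…; keep min(3, 3) = 3 s.f.
Rounded to 3 significant figures: 1.13.

1.13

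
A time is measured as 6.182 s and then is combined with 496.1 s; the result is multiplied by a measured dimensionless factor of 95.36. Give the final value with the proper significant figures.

6.182 s + 496.1 s = 502.282 s; the sum is limited to 1 decimal place (4 s.f.).
Carrying full precision, 502.282 × 95.36 = 47897.61152 s; 95.36 has 4 s.f., so the result keeps min(4, 4) = 4 s.f.
Rounded to 4 significant figures: 4.790 × 10^4 s.

4.790 × 10^4 s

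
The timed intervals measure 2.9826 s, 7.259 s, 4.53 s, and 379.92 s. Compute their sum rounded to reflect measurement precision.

394.69 s

2.9826 s + 7.259 s + 4.53 s + 379.92 s = 394.6916 s.
Addition/subtraction keeps the fewest decimal places: 2.9826 → 4 decimal places, 7.259 → 3 decimal places, 4.53 → 2 decimal places, 379.92 → 2 decimal places; limit is 2.
Rounded to 2 decimal places: 394.69 s.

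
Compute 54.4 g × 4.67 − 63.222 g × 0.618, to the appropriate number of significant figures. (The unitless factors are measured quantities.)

215 g

54.4 × 4.67 = 254.048 → 2.54 × 10^2 g (3 s.f., last digit at the 10^0 place).
63.222 × 0.618 = 39.071196 → 39.1 g (3 s.f., last digit at the 10^-1 place).
Difference: 214.976804 g; keep the coarser place, 10^0.
Result: 215 g.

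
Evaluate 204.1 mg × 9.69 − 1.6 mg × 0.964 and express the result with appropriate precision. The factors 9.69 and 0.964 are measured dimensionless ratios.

204.1 × 9.69 = 1977.729 → 1.98 × 10^3 mg (3 s.f., last digit at the 10^1 place).
1.6 × 0.964 = 1.5424 → 1.5 mg (2 s.f., last digit at the 10^-1 place).
Difference: 1976.1866 mg; keep the coarser place, 10^1.
Result: 1.98 × 10^3 mg.

1.98 × 10^3 mg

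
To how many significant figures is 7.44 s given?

7.44: every digit is nonzero and significant.

3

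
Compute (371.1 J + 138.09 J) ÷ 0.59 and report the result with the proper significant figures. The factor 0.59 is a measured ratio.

371.1 J + 138.09 J = 509.19 J; the sum is limited to 1 decimal place (4 s.f.).
Carrying full precision, 509.19 ÷ 0.59 = 863.033898305… J; 0.59 has 2 s.f., so the result keeps min(4, 2) = 2 s.f.
Rounded to 2 significant figures: 8.6 × 10^2 J.

8.6 × 10^2 J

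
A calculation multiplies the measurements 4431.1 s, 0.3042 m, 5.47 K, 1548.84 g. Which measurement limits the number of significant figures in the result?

4431.1 s → 5 s.f.; 0.3042 m → 4 s.f.; 5.47 K → 3 s.f.; 1548.84 g → 6 s.f.
The fewest is 3 significant figures, from 5.47 K.

5.47 K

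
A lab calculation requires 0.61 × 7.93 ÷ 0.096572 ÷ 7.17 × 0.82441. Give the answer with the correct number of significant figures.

5.8

0.61 × 7.93 ÷ 0.096572 ÷ 7.17 × 0.82441 = 5.75938209666…
Multiplication/division keeps the fewest significant figures: 0.61 → 2 s.f., 7.93 → 3 s.f., 0.096572 → 5 s.f., 7.17 → 3 s.f., 0.82441 → 5 s.f.; limit is 2.
Rounded to 2 significant figures: 5.8.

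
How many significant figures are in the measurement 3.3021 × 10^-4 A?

3.3021 × 10^-4: in scientific notation every digit of the coefficient is significant.

5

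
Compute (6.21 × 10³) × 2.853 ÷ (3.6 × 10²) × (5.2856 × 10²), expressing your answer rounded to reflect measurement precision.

2.6 × 10⁴

(6.21 × 10³) × 2.853 ÷ (3.6 × 10²) × (5.2856 × 10²) = 26012.68398
Multiplication/division keeps the fewest significant figures: 6.21 × 10³ → 3 s.f., 2.853 → 4 s.f., 3.6 × 10² → 2 s.f., 5.2856 × 10² → 5 s.f.; limit is 2.
Rounded to 2 significant figures: 2.6 × 10⁴.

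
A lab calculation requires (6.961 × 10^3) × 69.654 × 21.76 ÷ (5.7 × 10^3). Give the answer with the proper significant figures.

(6.961 × 10^3) × 69.654 × 21.76 ÷ (5.7 × 10^3) = 1850.9800192
Multiplication/division keeps the fewest significant figures: 6.961 × 10^3 → 4 s.f., 69.654 → 5 s.f., 21.76 → 4 s.f., 5.7 × 10^3 → 2 s.f.; limit is 2.
Rounded to 2 significant figures: 1.9 × 10^3.

1.9 × 10^3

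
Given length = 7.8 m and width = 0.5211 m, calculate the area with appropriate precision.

area = 7.8 m × 0.5211 m = 4.06458 m².
7.8 has 2 significant figures; 0.5211 has 4.
Division/multiplication keeps the fewest: 2 significant figures.
Rounded: 4.1 m².

4.1 m²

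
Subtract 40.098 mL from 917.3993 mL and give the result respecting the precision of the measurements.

917.3993 mL − 40.098 mL = 877.3013 mL.
Addition/subtraction keeps the fewest decimal places: 917.3993 → 4 decimal places, 40.098 → 3 decimal places; limit is 3.
Rounded to 3 decimal places: 877.301 mL.

877.301 mL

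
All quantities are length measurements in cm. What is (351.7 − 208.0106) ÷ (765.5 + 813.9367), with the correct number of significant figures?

351.7 − 208.0106 = 143.6894, limited to 1 d.p. → 4 s.f.; 765.5 + 813.9367 = 1579.4367, limited to 1 d.p. → 5 s.f.
Carrying full precision, 143.6894 ÷ 1579.4367 = 0.0909750925757…; keep min(4, 5) = 4 s.f.
Rounded to 4 significant figures: 0.09098.

0.09098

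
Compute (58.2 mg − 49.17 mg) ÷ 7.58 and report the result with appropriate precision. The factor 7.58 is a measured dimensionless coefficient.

58.2 mg − 49.17 mg = 9.03 mg; the difference is limited to 1 decimal place (2 s.f.).
Carrying full precision, 9.03 ÷ 7.58 = 1.19129287599… mg; 7.58 has 3 s.f., so the result keeps min(2, 3) = 2 s.f.
Rounded to 2 significant figures: 1.2 mg.

1.2 mg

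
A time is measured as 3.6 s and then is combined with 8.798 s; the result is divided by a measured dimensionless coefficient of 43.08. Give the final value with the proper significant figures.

3.6 s + 8.798 s = 12.398 s; the sum is limited to 1 decimal place (3 s.f.).
Carrying full precision, 12.398 ÷ 43.08 = 0.287790157846… s; 43.08 has 4 s.f., so the result keeps min(3, 4) = 3 s.f.
Rounded to 3 significant figures: 2.88 × 10⁻¹ s.

2.88 × 10⁻¹ s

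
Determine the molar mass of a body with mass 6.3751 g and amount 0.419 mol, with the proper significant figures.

molar mass = 6.3751 g ÷ 0.419 mol = 15.2150357995… g/mol.
6.3751 has 5 significant figures; 0.419 has 3.
Division/multiplication keeps the fewest: 3 significant figures.
Rounded: 15.2 g/mol.

15.2 g/mol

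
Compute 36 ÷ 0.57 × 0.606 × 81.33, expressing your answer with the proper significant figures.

3.1 × 10^3

36 ÷ 0.57 × 0.606 × 81.33 = 3112.79873684…
Multiplication/division keeps the fewest significant figures: 36 → 2 s.f., 0.57 → 2 s.f., 0.606 → 3 s.f., 81.33 → 4 s.f.; limit is 2.
Rounded to 2 significant figures: 3.1 × 10^3.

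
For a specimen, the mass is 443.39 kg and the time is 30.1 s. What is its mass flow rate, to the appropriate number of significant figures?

14.7 kg/s

mass flow rate = 443.39 kg ÷ 30.1 s = 14.7305647841… kg/s.
443.39 has 5 significant figures; 30.1 has 3.
Division/multiplication keeps the fewest: 3 significant figures.
Rounded: 14.7 kg/s.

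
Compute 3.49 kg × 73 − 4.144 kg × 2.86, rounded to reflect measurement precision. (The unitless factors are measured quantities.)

3.49 × 73 = 254.77 → 2.5 × 10² kg (2 s.f., last digit at the 10^1 place).
4.144 × 2.86 = 11.85184 → 11.9 kg (3 s.f., last digit at the 10^-1 place).
Difference: 242.91816 kg; keep the coarser place, 10^1.
Result: 2.4 × 10² kg.

2.4 × 10² kg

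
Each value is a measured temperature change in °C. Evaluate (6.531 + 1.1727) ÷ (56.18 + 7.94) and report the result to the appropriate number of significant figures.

6.531 + 1.1727 = 7.7037, limited to 3 d.p. → 4 s.f.; 56.18 + 7.94 = 64.12, limited to 2 d.p. → 4 s.f.
Carrying full precision, 7.7037 ÷ 64.12 = 0.120145040549…; keep min(4, 4) = 4 s.f.
Rounded to 4 significant figures: 0.1201.

0.1201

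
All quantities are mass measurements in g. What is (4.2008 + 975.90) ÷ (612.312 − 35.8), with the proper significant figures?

4.2008 + 975.90 = 980.1008, limited to 2 d.p. → 5 s.f.; 612.312 − 35.8 = 576.512, limited to 1 d.p. → 4 s.f.
Carrying full precision, 980.1008 ÷ 576.512 = 1.70005273091…; keep min(5, 4) = 4 s.f.
Rounded to 4 significant figures: 1.700.

1.700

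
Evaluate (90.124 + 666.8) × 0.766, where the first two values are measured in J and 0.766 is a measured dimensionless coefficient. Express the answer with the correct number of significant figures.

5.80 × 10² J

90.124 J + 666.8 J = 756.924 J; the sum is limited to 1 decimal place (4 s.f.).
Carrying full precision, 756.924 × 0.766 = 579.803784 J; 0.766 has 3 s.f., so the result keeps min(4, 3) = 3 s.f.
Rounded to 3 significant figures: 5.80 × 10² J.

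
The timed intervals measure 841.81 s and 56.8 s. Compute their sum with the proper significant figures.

898.6 s

841.81 s + 56.8 s = 898.61 s.
Addition/subtraction keeps the fewest decimal places: 841.81 → 2 decimal places, 56.8 → 1 decimal place; limit is 1.
Rounded to 1 decimal place: 898.6 s.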